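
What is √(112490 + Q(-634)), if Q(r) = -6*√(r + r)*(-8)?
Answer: √(112490 + 96*I*√317) ≈ 335.4 + 2.548*I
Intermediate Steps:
Q(r) = 48*√2*√r (Q(r) = -6*√2*√r*(-8) = 48*√2*√r)
√(112490 + Q(-634)) = √(112490 + 48*√2*√(-634)) = √(112490 + 48*√2*(I*√634)) = √(112490 + 96*I*√317)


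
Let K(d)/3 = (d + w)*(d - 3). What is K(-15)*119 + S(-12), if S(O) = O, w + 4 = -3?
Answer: 141360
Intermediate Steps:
w = -7 (w = -4 - 3 = -7)
K(d) = 3*(-7 + d)*(-3 + d) (K(d) = 3*((d - 7)*(d - 3)) = 3*((-7 + d)*(-3 + d)) = 3*(-7 + d)*(-3 + d))
K(-15)*119 + S(-12) = (63 - 30*(-15) + 3*(-15)²)*119 - 12 = (63 + 450 + 3*225)*119 - 12 = (63 + 450 + 675)*119 - 12 = 1188*119 - 12 = 141372 - 12 = 141360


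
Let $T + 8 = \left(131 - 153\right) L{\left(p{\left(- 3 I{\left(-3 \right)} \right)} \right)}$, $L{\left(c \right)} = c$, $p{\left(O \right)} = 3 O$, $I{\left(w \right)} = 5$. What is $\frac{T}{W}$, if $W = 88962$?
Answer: $\frac{491}{44481} \approx 0.011038$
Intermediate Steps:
$T = 982$ ($T = -8 + \left(131 - 153\right) 3 \left(\left(-3\right) 5\right) = -8 - 22 \cdot 3 \left(-15\right) = -8 - -990 = -8 + 990 = 982$)
$\frac{T}{W} = \frac{982}{88962} = 982 \cdot \frac{1}{88962} = \frac{491}{44481}$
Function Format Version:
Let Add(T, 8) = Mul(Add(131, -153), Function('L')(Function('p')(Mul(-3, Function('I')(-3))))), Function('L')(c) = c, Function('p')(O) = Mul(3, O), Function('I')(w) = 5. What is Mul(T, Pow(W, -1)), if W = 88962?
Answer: Rational(491, 44481) ≈ 0.011038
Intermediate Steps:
T = 982 (T = Add(-8, Mul(Add(131, -153), Mul(3, Mul(-3, 5)))) = Add(-8, Mul(-22, Mul(3, -15))) = Add(-8, Mul(-22, -45)) = Add(-8, 990) = 982)
Mul(T, Pow(W, -1)) = Mul(982, Pow(88962, -1)) = Mul(982, Rational(1, 88962)) = Rational(491, 44481)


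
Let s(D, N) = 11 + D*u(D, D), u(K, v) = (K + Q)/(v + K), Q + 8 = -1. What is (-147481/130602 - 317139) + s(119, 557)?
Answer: -41410515427/130602 ≈ -3.1707e+5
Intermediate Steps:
Q = -9 (Q = -8 - 1 = -9)
u(K, v) = (-9 + K)/(K + v) (u(K, v) = (K - 9)/(v + K) = (-9 + K)/(K + v))
s(D, N) = 13/2 + D/2 (s(D, N) = 11 + D*((-9 + D)/(D + D)) = 11 + D*((-9 + D)/((2*D))) = 11 + D*((1/(2*D))*(-9 + D)) = 11 + D*((-9 + D)/(2*D)) = 11 + (-9/2 + D/2) = 13/2 + D/2)
(-147481/130602 - 317139) + s(119, 557) = (-147481/130602 - 317139) + (13/2 + (½)*119) = (-147481*1/130602 - 317139) + (13/2 + 119/2) = (-147481/130602 - 317139) + 66 = -41419135159/130602 + 66 = -41410515427/130602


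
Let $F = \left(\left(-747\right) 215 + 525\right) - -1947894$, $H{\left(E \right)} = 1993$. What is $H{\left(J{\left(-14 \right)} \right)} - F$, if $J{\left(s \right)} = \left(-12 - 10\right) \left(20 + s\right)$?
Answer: $-1785821$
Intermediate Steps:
$J{\left(s \right)} = -440 - 22 s$ ($J{\left(s \right)} = - 22 \left(20 + s\right) = -440 - 22 s$)
$F = 1787814$ ($F = \left(-160605 + 525\right) + 1947894 = -160080 + 1947894 = 1787814$)
$H{\left(J{\left(-14 \right)} \right)} - F = 1993 - 1787814 = -1785821$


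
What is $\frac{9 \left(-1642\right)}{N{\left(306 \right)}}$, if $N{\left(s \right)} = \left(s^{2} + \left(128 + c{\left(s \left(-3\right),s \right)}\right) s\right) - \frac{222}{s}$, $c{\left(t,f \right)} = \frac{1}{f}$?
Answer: $- \frac{376839}{3386509} \approx -0.11128$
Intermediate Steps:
$N{\left(s \right)} = s^{2} - \frac{222}{s} + s \left(128 + \frac{1}{s}\right)$ ($N{\left(s \right)} = \left(s^{2} + \left(128 + \frac{1}{s}\right) s\right) - \frac{222}{s} = \left(s^{2} + s \left(128 + \frac{1}{s}\right)\right) - \frac{222}{s} = s^{2} - \frac{222}{s} + s \left(128 + \frac{1}{s}\right)$)
$\frac{9 \left(-1642\right)}{N{\left(306 \right)}} = \frac{9 \left(-1642\right)}{\frac{1}{306} \left(-222 + 306 \left(1 + 306 \left(128 + 306\right)\right)\right)} = - \frac{14778}{\frac{1}{306} \left(-222 + 306 \left(1 + 306 \cdot 434\right)\right)} = - \frac{14778}{\frac{1}{306} \left(-222 + 306 \left(1 + 132804\right)\right)} = - \frac{14778}{\frac{1}{306} \left(-222 + 306 \cdot 132805\right)} = - \frac{14778}{\frac{1}{306} \left(-222 + 40638330\right)} = - \frac{14778}{\frac{1}{306} \cdot 40638108} = - \frac{14778}{\frac{6773018}{51}} = \left(-14778\right) \frac{51}{6773018} = - \frac{376839}{3386509}$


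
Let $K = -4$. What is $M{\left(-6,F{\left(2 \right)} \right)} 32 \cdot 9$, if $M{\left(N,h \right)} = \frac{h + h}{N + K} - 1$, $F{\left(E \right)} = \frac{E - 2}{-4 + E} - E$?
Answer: $- \frac{864}{5} \approx -172.8$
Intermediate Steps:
$F{\left(E \right)} = - E + \frac{-2 + E}{-4 + E}$ ($F{\left(E \right)} = \frac{-2 + E}{-4 + E} - E = - E + \frac{-2 + E}{-4 + E}$)
$M{\left(N,h \right)} = -1 + \frac{2 h}{-4 + N}$ ($M{\left(N,h \right)} = \frac{h + h}{N - 4} - 1 = \frac{2 h}{-4 + N} - 1 = -1 + \frac{2 h}{-4 + N}$)
$M{\left(-6,F{\left(2 \right)} \right)} 32 \cdot 9 = \frac{4 - -6 + 2 \frac{-2 - 2^{2} + 5 \cdot 2}{-4 + 2}}{-4 - 6} \cdot 32 \cdot 9 = \frac{4 + 6 + 2 \frac{-2 - 4 + 10}{-2}}{-10} \cdot 32 \cdot 9 = - \frac{4 + 6 + 2 \left(- \frac{-2 - 4 + 10}{2}\right)}{10} \cdot 32 \cdot 9 = - \frac{4 + 6 + 2 \left(\left(- \frac{1}{2}\right) 4\right)}{10} \cdot 32 \cdot 9 = - \frac{4 + 6 + 2 \left(-2\right)}{10} \cdot 32 \cdot 9 = - \frac{4 + 6 - 4}{10} \cdot 32 \cdot 9 = \left(- \frac{1}{10}\right) 6 \cdot 32 \cdot 9 = \left(- \frac{3}{5}\right) 32 \cdot 9 = \left(- \frac{96}{5}\right) 9 = - \frac{864}{5}$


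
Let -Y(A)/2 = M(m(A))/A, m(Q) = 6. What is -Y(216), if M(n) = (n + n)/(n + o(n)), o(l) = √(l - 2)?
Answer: 1/72 ≈ 0.013889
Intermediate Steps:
o(l) = √(-2 + l)
M(n) = 2*n/(n + √(-2 + n)) (M(n) = (n + n)/(n + √(-2 + n)) = (2*n)/(n + √(-2 + n)) = 2*n/(n + √(-2 + n)))
Y(A) = -3/A (Y(A) = -2*2*6/(6 + √(-2 + 6))/A = -2*2*6/(6 + √4)/A = -2*2*6/(6 + 2)/A = -2*2*6/8/A = -2*2*6*(⅛)/A = -3/A)
-Y(216) = -(-3)/216 = -1*(-1/72) = 1/72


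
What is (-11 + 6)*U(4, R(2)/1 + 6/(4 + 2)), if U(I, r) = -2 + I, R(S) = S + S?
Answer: -10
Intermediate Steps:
R(S) = 2*S
(-11 + 6)*U(4, R(2)/1 + 6/(4 + 2)) = (-11 + 6)*(-2 + 4) = -5*2 = -10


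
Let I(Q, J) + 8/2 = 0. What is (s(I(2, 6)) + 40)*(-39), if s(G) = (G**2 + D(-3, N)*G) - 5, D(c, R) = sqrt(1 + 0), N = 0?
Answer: -1833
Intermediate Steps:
D(c, R) = 1 (D(c, R) = sqrt(1) = 1)
I(Q, J) = -4 (I(Q, J) = -4 + 0 = -4)
s(G) = -5 + G + G**2 (s(G) = (G**2 + 1*G) - 5 = (G**2 + G) - 5 = (G + G**2) - 5 = -5 + G + G**2)
(s(I(2, 6)) + 40)*(-39) = ((-5 - 4 + (-4)**2) + 40)*(-39) = ((-5 - 4 + 16) + 40)*(-39) = (7 + 40)*(-39) = 47*(-39) = -1833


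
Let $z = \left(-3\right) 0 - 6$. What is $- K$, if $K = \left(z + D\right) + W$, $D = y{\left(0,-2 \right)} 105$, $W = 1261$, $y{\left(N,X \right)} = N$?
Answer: $-1255$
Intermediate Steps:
$z = -6$ ($z = 0 - 6 = -6$)
$D = 0$ ($D = 0 \cdot 105 = 0$)
$K = 1255$ ($K = \left(-6 + 0\right) + 1261 = -6 + 1261 = 1255$)
$- K = \left(-1\right) 1255 = -1255$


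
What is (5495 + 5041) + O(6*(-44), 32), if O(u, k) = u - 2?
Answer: 10270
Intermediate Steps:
O(u, k) = -2 + u
(5495 + 5041) + O(6*(-44), 32) = (5495 + 5041) + (-2 + 6*(-44)) = 10536 + (-2 - 264) = 10536 - 266 = 10270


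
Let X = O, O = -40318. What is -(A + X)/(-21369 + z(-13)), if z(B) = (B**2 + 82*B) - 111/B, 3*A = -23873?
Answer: -1882751/868041 ≈ -2.1690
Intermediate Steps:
X = -40318
A = -23873/3 (A = (1/3)*(-23873) = -23873/3 ≈ -7957.7)
z(B) = B**2 - 111/B + 82*B
-(A + X)/(-21369 + z(-13)) = -(-23873/3 - 40318)/(-21369 + (-111 + (-13)**2*(82 - 13))/(-13)) = -(-144827)/(3*(-21369 - (-111 + 169*69)/13)) = -(-144827)/(3*(-21369 - (-111 + 11661)/13)) = -(-144827)/(3*(-21369 - 1/13*11550)) = -(-144827)/(3*(-21369 - 11550/13)) = -(-144827)/(3*(-289347/13)) = -(-144827)*(-13)/(3*289347) = -1*1882751/868041 = -1882751/868041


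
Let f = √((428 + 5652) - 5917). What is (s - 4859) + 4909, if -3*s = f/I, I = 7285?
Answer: 50 - √163/21855 ≈ 49.999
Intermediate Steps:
f = √163 (f = √(6080 - 5917) = √163 ≈ 12.767)
s = -√163/21855 (s = -√163/(3*7285) = -√163/21855 ≈ -0.00058417)
(s - 4859) + 4909 = (-√163/21855 - 4859) + 4909 = (-4859 - √163/21855) + 4909 = 50 - √163/21855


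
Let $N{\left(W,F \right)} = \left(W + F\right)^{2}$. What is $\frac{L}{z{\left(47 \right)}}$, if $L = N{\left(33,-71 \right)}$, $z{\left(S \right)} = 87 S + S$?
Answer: $\frac{361}{1034} \approx 0.34913$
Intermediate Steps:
$N{\left(W,F \right)} = \left(F + W\right)^{2}$
$z{\left(S \right)} = 88 S$
$L = 1444$ ($L = \left(-71 + 33\right)^{2} = \left(-38\right)^{2} = 1444$)
$\frac{L}{z{\left(47 \right)}} = \frac{1444}{88 \cdot 47} = \frac{1444}{4136} = 1444 \cdot \frac{1}{4136} = \frac{361}{1034}$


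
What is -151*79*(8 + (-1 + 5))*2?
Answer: -286296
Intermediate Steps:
-151*79*(8 + (-1 + 5))*2 = -11929*(8 + 4)*2 = -11929*12*2 = -11929*24 = -1*286296 = -286296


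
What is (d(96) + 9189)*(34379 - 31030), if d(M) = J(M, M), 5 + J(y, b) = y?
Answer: 31078720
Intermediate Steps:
J(y, b) = -5 + y
d(M) = -5 + M
(d(96) + 9189)*(34379 - 31030) = ((-5 + 96) + 9189)*(34379 - 31030) = (91 + 9189)*3349 = 9280*3349 = 31078720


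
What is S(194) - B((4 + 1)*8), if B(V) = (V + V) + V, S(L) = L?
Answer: 74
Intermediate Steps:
B(V) = 3*V (B(V) = 2*V + V = 3*V)
S(194) - B((4 + 1)*8) = 194 - 3*(4 + 1)*8 = 194 - 3*5*8 = 194 - 3*40 = 194 - 1*120 = 194 - 120 = 74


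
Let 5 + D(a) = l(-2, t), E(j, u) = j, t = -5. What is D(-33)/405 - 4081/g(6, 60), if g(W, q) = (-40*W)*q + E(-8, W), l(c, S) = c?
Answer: 1551949/5835240 ≈ 0.26596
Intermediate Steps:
g(W, q) = -8 - 40*W*q (g(W, q) = (-40*W)*q - 8 = -40*W*q - 8 = -8 - 40*W*q)
D(a) = -7 (D(a) = -5 - 2 = -7)
D(-33)/405 - 4081/g(6, 60) = -7/405 - 4081/(-8 - 40*6*60) = -7*1/405 - 4081/(-8 - 14400) = -7/405 - 4081/(-14408) = -7/405 - 4081*(-1/14408) = -7/405 + 4081/14408 = 1551949/5835240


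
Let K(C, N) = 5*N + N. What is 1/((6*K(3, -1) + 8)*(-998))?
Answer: 1/27944 ≈ 3.5786e-5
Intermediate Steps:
K(C, N) = 6*N
1/((6*K(3, -1) + 8)*(-998)) = 1/((6*(6*(-1)) + 8)*(-998)) = 1/((6*(-6) + 8)*(-998)) = 1/((-36 + 8)*(-998)) = 1/(-28*(-998)) = 1/27944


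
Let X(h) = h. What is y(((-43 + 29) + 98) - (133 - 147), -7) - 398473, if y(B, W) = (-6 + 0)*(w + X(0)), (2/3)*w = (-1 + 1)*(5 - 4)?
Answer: -398473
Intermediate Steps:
w = 0 (w = 3*((-1 + 1)*(5 - 4))/2 = 3*(0*1)/2 = (3/2)*0 = 0)
y(B, W) = 0 (y(B, W) = (-6 + 0)*(0 + 0) = -6*0 = 0)
y(((-43 + 29) + 98) - (133 - 147), -7) - 398473 = 0 - 398473 = -398473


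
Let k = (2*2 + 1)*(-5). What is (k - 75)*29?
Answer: -2900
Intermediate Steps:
k = -25 (k = (4 + 1)*(-5) = 5*(-5) = -25)
(k - 75)*29 = (-25 - 75)*29 = -100*29 = -2900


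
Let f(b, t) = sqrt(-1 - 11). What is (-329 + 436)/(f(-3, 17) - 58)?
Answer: -3103/1688 - 107*I*sqrt(3)/1688 ≈ -1.8383 - 0.10979*I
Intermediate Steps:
f(b, t) = 2*I*sqrt(3) (f(b, t) = sqrt(-12) = 2*I*sqrt(3))
(-329 + 436)/(f(-3, 17) - 58) = (-329 + 436)/(2*I*sqrt(3) - 58) = 107/(-58 + 2*I*sqrt(3))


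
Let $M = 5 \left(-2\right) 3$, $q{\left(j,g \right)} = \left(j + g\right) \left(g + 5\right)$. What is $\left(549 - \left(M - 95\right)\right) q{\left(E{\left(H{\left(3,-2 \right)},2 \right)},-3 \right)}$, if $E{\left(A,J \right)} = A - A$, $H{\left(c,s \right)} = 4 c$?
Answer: $-4044$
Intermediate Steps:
$E{\left(A,J \right)} = 0$
$q{\left(j,g \right)} = \left(5 + g\right) \left(g + j\right)$ ($q{\left(j,g \right)} = \left(g + j\right) \left(5 + g\right) = \left(5 + g\right) \left(g + j\right)$)
$M = -30$ ($M = \left(-10\right) 3 = -30$)
$\left(549 - \left(M - 95\right)\right) q{\left(E{\left(H{\left(3,-2 \right)},2 \right)},-3 \right)} = \left(549 - \left(-30 - 95\right)\right) \left(\left(-3\right)^{2} + 5 \left(-3\right) + 5 \cdot 0 - 0\right) = \left(549 - \left(-30 - 95\right)\right) \left(9 - 15 + 0 + 0\right) = \left(549 - -125\right) \left(-6\right) = \left(549 + 125\right) \left(-6\right) = 674 \left(-6\right) = -4044$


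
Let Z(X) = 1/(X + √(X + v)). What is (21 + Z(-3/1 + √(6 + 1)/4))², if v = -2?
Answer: (-248 + 21*√7 + 42*√(-20 + √7))²/(-12 + √7 + 2*√(-20 + √7))² ≈ 431.0 - 8.8188*I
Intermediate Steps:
Z(X) = 1/(X + √(-2 + X)) (Z(X) = 1/(X + √(X - 2)) = 1/(X + √(-2 + X)))
(21 + Z(-3/1 + √(6 + 1)/4))² = (21 + 1/((-3/1 + √(6 + 1)/4) + √(-2 + (-3/1 + √(6 + 1)/4))))² = (21 + 1/((-3*1 + √7*(¼)) + √(-2 + (-3*1 + √7*(¼)))))² = (21 + 1/((-3 + √7/4) + √(-2 + (-3 + √7/4))))² = (21 + 1/((-3 + √7/4) + √(-5 + √7/4)))² = (21 + 1/(-3 + √(-5 + √7/4) + √7/4))²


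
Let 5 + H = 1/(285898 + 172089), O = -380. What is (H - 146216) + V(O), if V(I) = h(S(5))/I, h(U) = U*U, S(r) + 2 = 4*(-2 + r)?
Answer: -1272381315329/8701753 ≈ -1.4622e+5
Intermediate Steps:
S(r) = -10 + 4*r (S(r) = -2 + 4*(-2 + r) = -2 + (-8 + 4*r) = -10 + 4*r)
h(U) = U²
H = -2289934/457987 (H = -5 + 1/(285898 + 172089) = -5 + 1/457987 = -2289934/457987 ≈ -5.0000)
V(I) = 100/I (V(I) = (-10 + 4*5)²/I = (-10 + 20)²/I = 10²/I = 100/I)
(H - 146216) + V(O) = (-2289934/457987 - 146216) + 100/(-380) = -66967317126/457987 + 100*(-1/380) = -66967317126/457987 - 5/19 = -1272381315329/8701753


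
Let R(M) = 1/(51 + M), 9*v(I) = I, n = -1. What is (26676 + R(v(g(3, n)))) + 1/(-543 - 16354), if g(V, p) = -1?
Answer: 206441073991/7738826 ≈ 26676.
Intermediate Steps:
v(I) = I/9
(26676 + R(v(g(3, n)))) + 1/(-543 - 16354) = (26676 + 1/(51 + (⅑)*(-1))) + 1/(-543 - 16354) = (26676 + 1/(51 - ⅑)) + 1/(-16897) = (26676 + 1/(458/9)) - 1/16897 = (26676 + 9/458) - 1/16897 = 12217617/458 - 1/16897 = 206441073991/7738826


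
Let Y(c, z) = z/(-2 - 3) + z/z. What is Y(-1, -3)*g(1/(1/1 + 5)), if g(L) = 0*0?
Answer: 0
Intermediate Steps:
g(L) = 0
Y(c, z) = 1 - z/5 (Y(c, z) = z/(-5) + 1 = z*(-⅕) + 1 = -z/5 + 1 = 1 - z/5)
Y(-1, -3)*g(1/(1/1 + 5)) = (1 - ⅕*(-3))*0 = (1 + ⅗)*0 = (8/5)*0 = 0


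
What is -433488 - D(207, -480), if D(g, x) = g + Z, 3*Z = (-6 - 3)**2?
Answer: -433722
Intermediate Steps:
Z = 27 (Z = (-6 - 3)**2/3 = (1/3)*(-9)**2 = (1/3)*81 = 27)
D(g, x) = 27 + g (D(g, x) = g + 27 = 27 + g)
-433488 - D(207, -480) = -433488 - (27 + 207) = -433488 - 1*234 = -433488 - 234 = -433722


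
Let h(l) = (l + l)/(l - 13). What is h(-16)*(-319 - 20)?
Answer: -10848/29 ≈ -374.07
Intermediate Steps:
h(l) = 2*l/(-13 + l) (h(l) = (2*l)/(-13 + l) = 2*l/(-13 + l))
h(-16)*(-319 - 20) = (2*(-16)/(-13 - 16))*(-319 - 20) = (2*(-16)/(-29))*(-339) = (2*(-16)*(-1/29))*(-339) = (32/29)*(-339) = -10848/29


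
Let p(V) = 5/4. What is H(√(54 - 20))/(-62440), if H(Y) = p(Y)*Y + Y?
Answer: -9*√34/249760 ≈ -0.00021012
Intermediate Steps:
p(V) = 5/4 (p(V) = 5*(¼) = 5/4)
H(Y) = 9*Y/4 (H(Y) = 5*Y/4 + Y = 9*Y/4)
H(√(54 - 20))/(-62440) = (9*√(54 - 20)/4)/(-62440) = (9*√34/4)*(-1/62440) = -9*√34/249760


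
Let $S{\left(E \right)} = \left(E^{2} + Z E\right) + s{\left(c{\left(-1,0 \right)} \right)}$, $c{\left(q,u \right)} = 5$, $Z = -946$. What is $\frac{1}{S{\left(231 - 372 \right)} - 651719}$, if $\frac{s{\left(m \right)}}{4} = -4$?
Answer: $- \frac{1}{498468} \approx -2.0061 \cdot 10^{-6}$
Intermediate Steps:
$s{\left(m \right)} = -16$ ($s{\left(m \right)} = 4 \left(-4\right) = -16$)
$S{\left(E \right)} = -16 + E^{2} - 946 E$ ($S{\left(E \right)} = \left(E^{2} - 946 E\right) - 16 = -16 + E^{2} - 946 E$)
$\frac{1}{S{\left(231 - 372 \right)} - 651719} = \frac{1}{\left(-16 + \left(231 - 372\right)^{2} - 946 \left(231 - 372\right)\right) - 651719} = \frac{1}{\left(-16 + \left(-141\right)^{2} - -133386\right) - 651719} = \frac{1}{\left(-16 + 19881 + 133386\right) - 651719} = \frac{1}{153251 - 651719} = \frac{1}{-498468} = - \frac{1}{498468}$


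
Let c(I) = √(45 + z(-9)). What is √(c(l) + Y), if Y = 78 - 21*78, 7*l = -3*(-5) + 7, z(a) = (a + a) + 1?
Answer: √(-1560 + 2*√7) ≈ 39.43*I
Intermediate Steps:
z(a) = 1 + 2*a (z(a) = 2*a + 1 = 1 + 2*a)
l = 22/7 (l = (-3*(-5) + 7)/7 = (15 + 7)/7 = (⅐)*22 = 22/7 ≈ 3.1429)
Y = -1560 (Y = 78 - 1638 = -1560)
c(I) = 2*√7 (c(I) = √(45 + (1 + 2*(-9))) = √(45 + (1 - 18)) = √(45 - 17) = √28 = 2*√7)
√(c(l) + Y) = √(2*√7 - 1560) = √(-1560 + 2*√7)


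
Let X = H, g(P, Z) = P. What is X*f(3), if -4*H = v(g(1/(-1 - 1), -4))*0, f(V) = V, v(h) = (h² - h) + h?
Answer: 0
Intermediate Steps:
v(h) = h²
H = 0 (H = -(1/(-1 - 1))²*0/4 = -(1/(-2))²*0/4 = -(-½)²*0/4 = -0/16 = -¼*0 = 0)
X = 0
X*f(3) = 0*3 = 0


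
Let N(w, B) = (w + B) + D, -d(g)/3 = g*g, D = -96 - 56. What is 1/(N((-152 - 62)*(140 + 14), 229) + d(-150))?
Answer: -1/100379 ≈ -9.9622e-6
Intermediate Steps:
D = -152
d(g) = -3*g² (d(g) = -3*g*g = -3*g²)
N(w, B) = -152 + B + w (N(w, B) = (w + B) - 152 = (B + w) - 152 = -152 + B + w)
1/(N((-152 - 62)*(140 + 14), 229) + d(-150)) = 1/((-152 + 229 + (-152 - 62)*(140 + 14)) - 3*(-150)²) = 1/((-152 + 229 - 214*154) - 3*22500) = 1/((-152 + 229 - 32956) - 67500) = 1/(-32879 - 67500) = 1/(-100379) = -1/100379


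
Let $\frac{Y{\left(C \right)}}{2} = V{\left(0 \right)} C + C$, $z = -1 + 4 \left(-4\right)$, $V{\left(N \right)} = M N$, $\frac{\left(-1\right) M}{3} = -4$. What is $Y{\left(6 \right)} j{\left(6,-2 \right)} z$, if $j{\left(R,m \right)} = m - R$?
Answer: $1632$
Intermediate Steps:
$M = 12$ ($M = \left(-3\right) \left(-4\right) = 12$)
$V{\left(N \right)} = 12 N$
$z = -17$ ($z = -1 - 16 = -17$)
$Y{\left(C \right)} = 2 C$ ($Y{\left(C \right)} = 2 \left(12 \cdot 0 C + C\right) = 2 \left(0 C + C\right) = 2 \left(0 + C\right) = 2 C$)
$Y{\left(6 \right)} j{\left(6,-2 \right)} z = 2 \cdot 6 \left(-2 - 6\right) \left(-17\right) = 12 \left(-2 - 6\right) \left(-17\right) = 12 \left(-8\right) \left(-17\right) = \left(-96\right) \left(-17\right) = 1632$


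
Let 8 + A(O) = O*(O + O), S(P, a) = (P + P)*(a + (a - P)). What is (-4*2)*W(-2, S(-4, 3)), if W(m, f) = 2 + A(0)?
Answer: 48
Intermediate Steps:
S(P, a) = 2*P*(-P + 2*a) (S(P, a) = (2*P)*(-P + 2*a) = 2*P*(-P + 2*a))
A(O) = -8 + 2*O² (A(O) = -8 + O*(O + O) = -8 + O*(2*O) = -8 + 2*O²)
W(m, f) = -6 (W(m, f) = 2 + (-8 + 2*0²) = 2 + (-8 + 2*0) = 2 + (-8 + 0) = 2 - 8 = -6)
(-4*2)*W(-2, S(-4, 3)) = -4*2*(-6) = -8*(-6) = 48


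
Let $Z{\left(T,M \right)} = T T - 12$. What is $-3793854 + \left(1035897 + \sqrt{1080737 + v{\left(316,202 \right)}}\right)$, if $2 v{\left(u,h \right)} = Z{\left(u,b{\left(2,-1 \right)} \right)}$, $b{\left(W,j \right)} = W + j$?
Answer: $-2757957 + \sqrt{1130659} \approx -2.7569 \cdot 10^{6}$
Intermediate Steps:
$Z{\left(T,M \right)} = -12 + T^{2}$ ($Z{\left(T,M \right)} = T^{2} - 12 = -12 + T^{2}$)
$v{\left(u,h \right)} = -6 + \frac{u^{2}}{2}$ ($v{\left(u,h \right)} = \frac{-12 + u^{2}}{2} = -6 + \frac{u^{2}}{2}$)
$-3793854 + \left(1035897 + \sqrt{1080737 + v{\left(316,202 \right)}}\right) = -3793854 + \left(1035897 + \sqrt{1080737 - \left(6 - \frac{316^{2}}{2}\right)}\right) = -3793854 + \left(1035897 + \sqrt{1080737 + \left(-6 + \frac{1}{2} \cdot 99856\right)}\right) = -3793854 + \left(1035897 + \sqrt{1080737 + \left(-6 + 49928\right)}\right) = -3793854 + \left(1035897 + \sqrt{1080737 + 49922}\right) = -3793854 + \left(1035897 + \sqrt{1130659}\right) = -2757957 + \sqrt{1130659}$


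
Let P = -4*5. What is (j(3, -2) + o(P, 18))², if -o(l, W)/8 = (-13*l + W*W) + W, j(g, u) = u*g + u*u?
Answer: 23213124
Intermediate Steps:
j(g, u) = u² + g*u (j(g, u) = g*u + u² = u² + g*u)
P = -20
o(l, W) = -8*W - 8*W² + 104*l (o(l, W) = -8*((-13*l + W*W) + W) = -8*((-13*l + W²) + W) = -8*((W² - 13*l) + W) = -8*(W + W² - 13*l) = -8*W - 8*W² + 104*l)
(j(3, -2) + o(P, 18))² = (-2*(3 - 2) + (-8*18 - 8*18² + 104*(-20)))² = (-2*1 + (-144 - 8*324 - 2080))² = (-2 + (-144 - 2592 - 2080))² = (-2 - 4816)² = (-4818)² = 23213124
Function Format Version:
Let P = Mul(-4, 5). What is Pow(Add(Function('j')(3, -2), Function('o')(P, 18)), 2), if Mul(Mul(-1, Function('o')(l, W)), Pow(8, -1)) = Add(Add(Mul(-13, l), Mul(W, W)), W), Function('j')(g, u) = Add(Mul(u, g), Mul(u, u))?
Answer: 23213124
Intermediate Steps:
Function('j')(g, u) = Add(Pow(u, 2), Mul(g, u)) (Function('j')(g, u) = Add(Mul(g, u), Pow(u, 2)) = Add(Pow(u, 2), Mul(g, u)))
P = -20
Function('o')(l, W) = Add(Mul(-8, W), Mul(-8, Pow(W, 2)), Mul(104, l)) (Function('o')(l, W) = Mul(-8, Add(Add(Mul(-13, l), Mul(W, W)), W)) = Mul(-8, Add(Add(Mul(-13, l), Pow(W, 2)), W)) = Mul(-8, Add(Add(Pow(W, 2), Mul(-13, l)), W)) = Mul(-8, Add(W, Pow(W, 2), Mul(-13, l))) = Add(Mul(-8, W), Mul(-8, Pow(W, 2)), Mul(104, l)))
Pow(Add(Function('j')(3, -2), Function('o')(P, 18)), 2) = Pow(Add(Mul(-2, Add(3, -2)), Add(Mul(-8, 18), Mul(-8, Pow(18, 2)), Mul(104, -20))), 2) = Pow(Add(Mul(-2, 1), Add(-144, Mul(-8, 324), -2080)), 2) = Pow(Add(-2, Add(-144, -2592, -2080)), 2) = Pow(Add(-2, -4816), 2) = Pow(-4818, 2) = 23213124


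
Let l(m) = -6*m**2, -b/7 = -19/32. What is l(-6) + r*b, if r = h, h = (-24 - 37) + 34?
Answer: -10503/32 ≈ -328.22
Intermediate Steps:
b = 133/32 (b = -(-133)/32 = -7*(-19/32) = 133/32 ≈ 4.1563)
h = -27 (h = -61 + 34 = -27)
r = -27
l(-6) + r*b = -6*(-6)**2 - 27*133/32 = -6*36 - 3591/32 = -216 - 3591/32 = -10503/32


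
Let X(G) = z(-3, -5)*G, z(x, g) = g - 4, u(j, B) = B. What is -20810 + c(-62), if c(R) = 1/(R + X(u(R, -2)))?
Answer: -915641/44 ≈ -20810.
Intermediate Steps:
z(x, g) = -4 + g
X(G) = -9*G (X(G) = (-4 - 5)*G = -9*G)
c(R) = 1/(18 + R) (c(R) = 1/(R - 9*(-2)) = 1/(R + 18) = 1/(18 + R))
-20810 + c(-62) = -20810 + 1/(18 - 62) = -20810 + 1/(-44) = -20810 - 1/44 = -915641/44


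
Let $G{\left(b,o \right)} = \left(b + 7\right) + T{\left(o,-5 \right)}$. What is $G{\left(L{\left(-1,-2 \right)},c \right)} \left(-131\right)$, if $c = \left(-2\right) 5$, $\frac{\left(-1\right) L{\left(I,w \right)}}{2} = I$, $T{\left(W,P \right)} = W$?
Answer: $131$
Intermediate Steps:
$L{\left(I,w \right)} = - 2 I$
$c = -10$
$G{\left(b,o \right)} = 7 + b + o$ ($G{\left(b,o \right)} = \left(b + 7\right) + o = \left(7 + b\right) + o = 7 + b + o$)
$G{\left(L{\left(-1,-2 \right)},c \right)} \left(-131\right) = \left(7 - -2 - 10\right) \left(-131\right) = \left(7 + 2 - 10\right) \left(-131\right) = \left(-1\right) \left(-131\right) = 131$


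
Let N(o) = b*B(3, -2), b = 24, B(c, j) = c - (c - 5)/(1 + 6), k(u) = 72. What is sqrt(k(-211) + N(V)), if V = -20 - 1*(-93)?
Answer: 4*sqrt(462)/7 ≈ 12.282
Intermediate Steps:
B(c, j) = 5/7 + 6*c/7 (B(c, j) = c - (-5 + c)/7 = c - (-5/7 + c/7) = c + (5/7 - c/7) = 5/7 + 6*c/7)
V = 73 (V = -20 + 93 = 73)
N(o) = 552/7 (N(o) = 24*(5/7 + (6/7)*3) = 24*(5/7 + 18/7) = 24*(23/7) = 552/7)
sqrt(k(-211) + N(V)) = sqrt(72 + 552/7) = sqrt(1056/7) = 4*sqrt(462)/7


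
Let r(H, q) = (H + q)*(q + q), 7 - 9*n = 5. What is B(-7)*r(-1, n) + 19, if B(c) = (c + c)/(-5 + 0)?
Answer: 7303/405 ≈ 18.032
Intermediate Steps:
n = 2/9 (n = 7/9 - ⅑*5 = 7/9 - 5/9 = 2/9 ≈ 0.22222)
B(c) = -2*c/5 (B(c) = (2*c)/(-5) = (2*c)*(-⅕) = -2*c/5)
r(H, q) = 2*q*(H + q) (r(H, q) = (H + q)*(2*q) = 2*q*(H + q))
B(-7)*r(-1, n) + 19 = (-⅖*(-7))*(2*(2/9)*(-1 + 2/9)) + 19 = 14*(2*(2/9)*(-7/9))/5 + 19 = (14/5)*(-28/81) + 19 = -392/405 + 19 = 7303/405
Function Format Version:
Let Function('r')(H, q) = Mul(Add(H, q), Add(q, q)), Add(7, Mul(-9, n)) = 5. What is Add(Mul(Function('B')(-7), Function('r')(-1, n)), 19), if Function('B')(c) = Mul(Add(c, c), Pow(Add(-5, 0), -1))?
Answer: Rational(7303, 405) ≈ 18.032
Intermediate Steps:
n = Rational(2, 9) (n = Add(Rational(7, 9), Mul(Rational(-1, 9), 5)) = Add(Rational(7, 9), Rational(-5, 9)) = Rational(2, 9) ≈ 0.22222)
Function('B')(c) = Mul(Rational(-2, 5), c) (Function('B')(c) = Mul(Mul(2, c), Pow(-5, -1)) = Mul(Mul(2, c), Rational(-1, 5)) = Mul(Rational(-2, 5), c))
Function('r')(H, q) = Mul(2, q, Add(H, q)) (Function('r')(H, q) = Mul(Add(H, q), Mul(2, q)) = Mul(2, q, Add(H, q)))
Add(Mul(Function('B')(-7), Function('r')(-1, n)), 19) = Add(Mul(Mul(Rational(-2, 5), -7), Mul(2, Rational(2, 9), Add(-1, Rational(2, 9)))), 19) = Add(Mul(Rational(14, 5), Mul(2, Rational(2, 9), Rational(-7, 9))), 19) = Add(Mul(Rational(14, 5), Rational(-28, 81)), 19) = Add(Rational(-392, 405), 19) = Rational(7303, 405)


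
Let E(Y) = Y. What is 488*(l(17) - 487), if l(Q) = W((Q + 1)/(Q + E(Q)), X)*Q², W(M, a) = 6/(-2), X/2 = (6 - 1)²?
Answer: -660752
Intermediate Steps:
X = 50 (X = 2*(6 - 1)² = 2*5² = 2*25 = 50)
W(M, a) = -3 (W(M, a) = 6*(-½) = -3)
l(Q) = -3*Q²
488*(l(17) - 487) = 488*(-3*17² - 487) = 488*(-3*289 - 487) = 488*(-867 - 487) = 488*(-1354) = -660752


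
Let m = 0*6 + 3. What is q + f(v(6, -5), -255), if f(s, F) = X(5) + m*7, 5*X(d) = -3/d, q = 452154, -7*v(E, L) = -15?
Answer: 11304372/25 ≈ 4.5218e+5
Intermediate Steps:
v(E, L) = 15/7 (v(E, L) = -⅐*(-15) = 15/7)
X(d) = -3/(5*d) (X(d) = (-3/d)/5 = -3/(5*d))
m = 3 (m = 0 + 3 = 3)
f(s, F) = 522/25 (f(s, F) = -⅗/5 + 3*7 = -⅗*⅕ + 21 = -3/25 + 21 = 522/25)
q + f(v(6, -5), -255) = 452154 + 522/25 = 11304372/25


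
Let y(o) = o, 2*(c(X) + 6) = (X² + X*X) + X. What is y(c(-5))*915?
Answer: 30195/2 ≈ 15098.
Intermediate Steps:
c(X) = -6 + X² + X/2 (c(X) = -6 + ((X² + X*X) + X)/2 = -6 + ((X² + X²) + X)/2 = -6 + (2*X² + X)/2 = -6 + (X + 2*X²)/2 = -6 + (X² + X/2) = -6 + X² + X/2)
y(c(-5))*915 = (-6 + (-5)² + (½)*(-5))*915 = (-6 + 25 - 5/2)*915 = (33/2)*915 = 30195/2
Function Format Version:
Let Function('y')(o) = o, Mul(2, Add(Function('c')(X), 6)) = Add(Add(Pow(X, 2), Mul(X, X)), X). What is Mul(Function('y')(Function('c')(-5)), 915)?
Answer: Rational(30195, 2) ≈ 15098.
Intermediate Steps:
Function('c')(X) = Add(-6, Pow(X, 2), Mul(Rational(1, 2), X)) (Function('c')(X) = Add(-6, Mul(Rational(1, 2), Add(Add(Pow(X, 2), Mul(X, X)), X))) = Add(-6, Mul(Rational(1, 2), Add(Add(Pow(X, 2), Pow(X, 2)), X))) = Add(-6, Mul(Rational(1, 2), Add(Mul(2, Pow(X, 2)), X))) = Add(-6, Mul(Rational(1, 2), Add(X, Mul(2, Pow(X, 2))))) = Add(-6, Add(Pow(X, 2), Mul(Rational(1, 2), X))) = Add(-6, Pow(X, 2), Mul(Rational(1, 2), X)))
Mul(Function('y')(Function('c')(-5)), 915) = Mul(Add(-6, Pow(-5, 2), Mul(Rational(1, 2), -5)), 915) = Mul(Add(-6, 25, Rational(-5, 2)), 915) = Mul(Rational(33, 2), 915) = Rational(30195, 2)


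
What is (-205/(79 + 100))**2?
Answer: 42025/32041 ≈ 1.3116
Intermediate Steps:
(-205/(79 + 100))**2 = (-205/179)**2 = 42025/32041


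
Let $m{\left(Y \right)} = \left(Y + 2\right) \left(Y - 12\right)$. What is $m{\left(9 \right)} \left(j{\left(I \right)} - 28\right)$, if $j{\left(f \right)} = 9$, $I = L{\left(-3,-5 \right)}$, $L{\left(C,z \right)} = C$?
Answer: $627$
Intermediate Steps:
$m{\left(Y \right)} = \left(-12 + Y\right) \left(2 + Y\right)$ ($m{\left(Y \right)} = \left(2 + Y\right) \left(-12 + Y\right) = \left(-12 + Y\right) \left(2 + Y\right)$)
$I = -3$
$m{\left(9 \right)} \left(j{\left(I \right)} - 28\right) = \left(-24 + 9^{2} - 90\right) \left(9 - 28\right) = \left(-24 + 81 - 90\right) \left(-19\right) = \left(-33\right) \left(-19\right) = 627$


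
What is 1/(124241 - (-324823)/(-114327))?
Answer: 114327/14203775984 ≈ 8.0491e-6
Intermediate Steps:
1/(124241 - (-324823)/(-114327)) = 1/(124241 - (-324823)*(-1)/114327) = 1/(124241 - 1*324823/114327) = 1/(124241 - 324823/114327) = 1/(14203775984/114327) = 114327/14203775984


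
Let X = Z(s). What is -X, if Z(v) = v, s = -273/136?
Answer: 273/136 ≈ 2.0074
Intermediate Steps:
s = -273/136 (s = -273*1/136 = -273/136 ≈ -2.0074)
X = -273/136 ≈ -2.0074
-X = -1*(-273/136) = 273/136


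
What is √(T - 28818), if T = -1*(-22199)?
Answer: I*√6619 ≈ 81.357*I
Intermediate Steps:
T = 22199
√(T - 28818) = √(22199 - 28818) = √(-6619) = I*√6619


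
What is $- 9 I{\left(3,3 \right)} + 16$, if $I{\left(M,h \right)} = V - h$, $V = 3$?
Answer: $16$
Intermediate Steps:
$I{\left(M,h \right)} = 3 - h$
$- 9 I{\left(3,3 \right)} + 16 = - 9 \left(3 - 3\right) + 16 = \left(-9\right) 0 + 16 = 0 + 16 = 16$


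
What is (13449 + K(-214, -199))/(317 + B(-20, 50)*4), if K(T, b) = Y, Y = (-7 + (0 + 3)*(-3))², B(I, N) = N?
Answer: 13705/517 ≈ 26.509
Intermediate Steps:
Y = 256 (Y = (-7 + 3*(-3))² = (-7 - 9)² = (-16)² = 256)
K(T, b) = 256
(13449 + K(-214, -199))/(317 + B(-20, 50)*4) = (13449 + 256)/(317 + 50*4) = 13705/(317 + 200) = 13705/517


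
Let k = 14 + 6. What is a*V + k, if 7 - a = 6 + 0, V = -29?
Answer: -9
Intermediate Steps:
k = 20
a = 1 (a = 7 - (6 + 0) = 7 - 1*6 = 7 - 6 = 1)
a*V + k = 1*(-29) + 20 = -29 + 20 = -9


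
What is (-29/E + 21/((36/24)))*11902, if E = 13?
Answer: 1821006/13 ≈ 1.4008e+5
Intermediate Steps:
(-29/E + 21/((36/24)))*11902 = (-29/13 + 21/((36/24)))*11902 = (-29*1/13 + 21/((36*(1/24))))*11902 = (-29/13 + 21/(3/2))*11902 = (-29/13 + 21*(⅔))*11902 = (-29/13 + 14)*11902 = (153/13)*11902 = 1821006/13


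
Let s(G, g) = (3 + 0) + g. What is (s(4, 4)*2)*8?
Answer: 112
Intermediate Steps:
s(G, g) = 3 + g
(s(4, 4)*2)*8 = ((3 + 4)*2)*8 = (7*2)*8 = 14*8 = 112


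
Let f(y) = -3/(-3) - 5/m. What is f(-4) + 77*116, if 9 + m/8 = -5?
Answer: 1000501/112 ≈ 8933.0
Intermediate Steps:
m = -112 (m = -72 + 8*(-5) = -72 - 40 = -112)
f(y) = 117/112 (f(y) = -3/(-3) - 5/(-112) = -3*(-⅓) - 5*(-1/112) = 1 + 5/112 = 117/112)
f(-4) + 77*116 = 117/112 + 77*116 = 117/112 + 8932 = 1000501/112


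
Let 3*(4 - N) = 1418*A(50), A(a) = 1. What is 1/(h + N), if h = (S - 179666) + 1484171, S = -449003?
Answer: 3/2565100 ≈ 1.1695e-6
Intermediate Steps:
N = -1406/3 (N = 4 - 1418/3 = -1406/3 ≈ -468.67)
h = 855502 (h = (-449003 - 179666) + 1484171 = -628669 + 1484171 = 855502)
1/(h + N) = 1/(855502 - 1406/3) = 1/(2565100/3) = 3/2565100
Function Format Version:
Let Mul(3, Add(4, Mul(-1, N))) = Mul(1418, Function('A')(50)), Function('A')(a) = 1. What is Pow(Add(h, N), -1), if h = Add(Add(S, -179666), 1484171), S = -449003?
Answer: Rational(3, 2565100) ≈ 1.1695e-6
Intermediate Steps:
N = Rational(-1406, 3) (N = Add(4, Mul(Rational(-1, 3), Mul(1418, 1))) = Add(4, Mul(Rational(-1, 3), 1418)) = Add(4, Rational(-1418, 3)) = Rational(-1406, 3) ≈ -468.67)
h = 855502 (h = Add(Add(-449003, -179666), 1484171) = Add(-628669, 1484171) = 855502)
Pow(Add(h, N), -1) = Pow(Add(855502, Rational(-1406, 3)), -1) = Pow(Rational(2565100, 3), -1) = Rational(3, 2565100)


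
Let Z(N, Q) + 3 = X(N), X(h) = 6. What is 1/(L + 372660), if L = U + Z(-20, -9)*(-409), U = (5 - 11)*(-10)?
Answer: 1/371493 ≈ 2.6918e-6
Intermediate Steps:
Z(N, Q) = 3 (Z(N, Q) = -3 + 6 = 3)
U = 60 (U = -6*(-10) = 60)
L = -1167 (L = 60 + 3*(-409) = 60 - 1227 = -1167)
1/(L + 372660) = 1/(-1167 + 372660) = 1/371493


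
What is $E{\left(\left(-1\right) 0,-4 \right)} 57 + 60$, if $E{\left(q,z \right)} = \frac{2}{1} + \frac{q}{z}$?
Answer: $174$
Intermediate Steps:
$E{\left(q,z \right)} = 2 + \frac{q}{z}$ ($E{\left(q,z \right)} = 2 \cdot 1 + \frac{q}{z} = 2 + \frac{q}{z}$)
$E{\left(\left(-1\right) 0,-4 \right)} 57 + 60 = \left(2 + \frac{\left(-1\right) 0}{-4}\right) 57 + 60 = \left(2 + 0 \left(- \frac{1}{4}\right)\right) 57 + 60 = \left(2 + 0\right) 57 + 60 = 2 \cdot 57 + 60 = 114 + 60 = 174$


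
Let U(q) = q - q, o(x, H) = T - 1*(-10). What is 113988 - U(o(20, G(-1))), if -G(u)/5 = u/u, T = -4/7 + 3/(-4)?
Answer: 113988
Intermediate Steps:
T = -37/28 (T = -4*1/7 + 3*(-1/4) = -4/7 - 3/4 = -37/28 ≈ -1.3214)
G(u) = -5 (G(u) = -5*u/u = -5*1 = -5)
o(x, H) = 243/28 (o(x, H) = -37/28 - 1*(-10) = -37/28 + 10 = 243/28)
U(q) = 0
113988 - U(o(20, G(-1))) = 113988 - 1*0 = 113988 + 0 = 113988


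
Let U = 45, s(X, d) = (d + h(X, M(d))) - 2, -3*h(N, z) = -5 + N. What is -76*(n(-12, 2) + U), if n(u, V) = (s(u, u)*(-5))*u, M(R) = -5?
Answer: 34580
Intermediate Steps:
h(N, z) = 5/3 - N/3 (h(N, z) = -(-5 + N)/3 = 5/3 - N/3)
s(X, d) = -⅓ + d - X/3 (s(X, d) = (d + (5/3 - X/3)) - 2 = (5/3 + d - X/3) - 2 = -⅓ + d - X/3)
n(u, V) = u*(5/3 - 10*u/3) (n(u, V) = ((-⅓ + u - u/3)*(-5))*u = ((-⅓ + 2*u/3)*(-5))*u = (5/3 - 10*u/3)*u = u*(5/3 - 10*u/3))
-76*(n(-12, 2) + U) = -76*((5/3)*(-12)*(1 - 2*(-12)) + 45) = -76*((5/3)*(-12)*(1 + 24) + 45) = -76*((5/3)*(-12)*25 + 45) = -76*(-500 + 45) = -76*(-455) = 34580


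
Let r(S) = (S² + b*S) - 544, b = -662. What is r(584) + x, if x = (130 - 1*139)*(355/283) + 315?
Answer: -12959218/283 ≈ -45792.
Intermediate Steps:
r(S) = -544 + S² - 662*S (r(S) = (S² - 662*S) - 544 = -544 + S² - 662*S)
x = 85950/283 (x = (130 - 139)*(355*(1/283)) + 315 = -9*355/283 + 315 = -3195/283 + 315 = 85950/283 ≈ 303.71)
r(584) + x = (-544 + 584² - 662*584) + 85950/283 = (-544 + 341056 - 386608) + 85950/283 = -46096 + 85950/283 = -12959218/283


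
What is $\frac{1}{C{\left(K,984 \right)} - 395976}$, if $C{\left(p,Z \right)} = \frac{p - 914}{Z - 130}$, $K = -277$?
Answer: $- \frac{854}{338164695} \approx -2.5254 \cdot 10^{-6}$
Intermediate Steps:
$C{\left(p,Z \right)} = \frac{-914 + p}{-130 + Z}$
$\frac{1}{C{\left(K,984 \right)} - 395976} = \frac{1}{\frac{-914 - 277}{-130 + 984} - 395976} = \frac{1}{\frac{1}{854} \left(-1191\right) - 395976} = \frac{1}{- \frac{1191}{854} - 395976} = \frac{1}{- \frac{338164695}{854}} = - \frac{854}{338164695}$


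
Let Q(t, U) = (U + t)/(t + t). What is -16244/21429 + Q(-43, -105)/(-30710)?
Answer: -289895609/382400505 ≈ -0.75809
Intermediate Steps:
Q(t, U) = (U + t)/(2*t) (Q(t, U) = (U + t)/((2*t)) = (U + t)*(1/(2*t)) = (U + t)/(2*t))
-16244/21429 + Q(-43, -105)/(-30710) = -16244/21429 + ((1/2)*(-105 - 43)/(-43))/(-30710) = -16244*1/21429 + ((1/2)*(-1/43)*(-148))*(-1/30710) = -16244/21429 + (74/43)*(-1/30710) = -16244/21429 - 1/17845 = -289895609/382400505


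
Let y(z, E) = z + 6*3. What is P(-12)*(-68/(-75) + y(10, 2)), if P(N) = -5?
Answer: -2168/15 ≈ -144.53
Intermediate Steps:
y(z, E) = 18 + z (y(z, E) = z + 18 = 18 + z)
P(-12)*(-68/(-75) + y(10, 2)) = -5*(-68/(-75) + (18 + 10)) = -5*(-68*(-1/75) + 28) = -5*(68/75 + 28) = -5*2168/75 = -2168/15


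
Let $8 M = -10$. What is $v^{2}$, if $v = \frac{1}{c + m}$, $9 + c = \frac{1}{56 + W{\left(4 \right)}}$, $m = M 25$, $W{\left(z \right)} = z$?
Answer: $\frac{900}{1456849} \approx 0.00061777$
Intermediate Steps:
$M = - \frac{5}{4}$ ($M = \frac{1}{8} \left(-10\right) = - \frac{5}{4} \approx -1.25$)
$m = - \frac{125}{4}$ ($m = \left(- \frac{5}{4}\right) 25 = - \frac{125}{4} \approx -31.25$)
$c = - \frac{539}{60}$ ($c = -9 + \frac{1}{56 + 4} = -9 + \frac{1}{60} = - \frac{539}{60} \approx -8.9833$)
$v = - \frac{30}{1207}$ ($v = \frac{1}{- \frac{539}{60} - \frac{125}{4}} = \frac{1}{- \frac{1207}{30}} = - \frac{30}{1207} \approx -0.024855$)
$v^{2} = \left(- \frac{30}{1207}\right)^{2} = \frac{900}{1456849}$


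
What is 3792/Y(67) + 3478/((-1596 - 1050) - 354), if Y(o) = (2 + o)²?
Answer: -95977/264500 ≈ -0.36286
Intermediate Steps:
3792/Y(67) + 3478/((-1596 - 1050) - 354) = 3792/((2 + 67)²) + 3478/((-1596 - 1050) - 354) = 3792/(69²) + 3478/(-2646 - 354) = 3792/4761 + 3478/(-3000) = 3792*(1/4761) + 3478*(-1/3000) = 1264/1587 - 1739/1500 = -95977/264500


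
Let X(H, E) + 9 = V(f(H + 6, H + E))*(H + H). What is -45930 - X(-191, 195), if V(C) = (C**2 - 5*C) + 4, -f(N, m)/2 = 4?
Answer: -4665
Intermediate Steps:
f(N, m) = -8 (f(N, m) = -2*4 = -8)
V(C) = 4 + C**2 - 5*C
X(H, E) = -9 + 216*H (X(H, E) = -9 + (4 + (-8)**2 - 5*(-8))*(H + H) = -9 + (4 + 64 + 40)*(2*H) = -9 + 108*(2*H) = -9 + 216*H)
-45930 - X(-191, 195) = -45930 - (-9 + 216*(-191)) = -45930 - (-9 - 41256) = -45930 - 1*(-41265) = -45930 + 41265 = -4665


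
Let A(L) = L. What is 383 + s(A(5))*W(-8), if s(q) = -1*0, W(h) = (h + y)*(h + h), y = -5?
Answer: 383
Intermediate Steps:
W(h) = 2*h*(-5 + h) (W(h) = (h - 5)*(h + h) = (-5 + h)*(2*h) = 2*h*(-5 + h))
s(q) = 0
383 + s(A(5))*W(-8) = 383 + 0*(2*(-8)*(-5 - 8)) = 383 + 0*(2*(-8)*(-13)) = 383 + 0*208 = 383 + 0 = 383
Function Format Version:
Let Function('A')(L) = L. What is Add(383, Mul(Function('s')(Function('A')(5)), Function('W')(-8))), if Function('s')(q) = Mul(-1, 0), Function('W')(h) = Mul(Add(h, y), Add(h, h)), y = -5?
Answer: 383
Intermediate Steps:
Function('W')(h) = Mul(2, h, Add(-5, h)) (Function('W')(h) = Mul(Add(h, -5), Add(h, h)) = Mul(Add(-5, h), Mul(2, h)) = Mul(2, h, Add(-5, h)))
Function('s')(q) = 0
Add(383, Mul(Function('s')(Function('A')(5)), Function('W')(-8))) = Add(383, Mul(0, Mul(2, -8, Add(-5, -8)))) = Add(383, Mul(0, Mul(2, -8, -13))) = Add(383, Mul(0, 208)) = Add(383, 0) = 383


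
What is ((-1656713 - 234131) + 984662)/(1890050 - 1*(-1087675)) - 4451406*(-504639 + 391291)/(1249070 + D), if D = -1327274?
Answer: -125202912000809744/19405833825 ≈ -6.4518e+6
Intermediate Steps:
((-1656713 - 234131) + 984662)/(1890050 - 1*(-1087675)) - 4451406*(-504639 + 391291)/(1249070 + D) = ((-1656713 - 234131) + 984662)/(1890050 - 1*(-1087675)) - 4451406*(-504639 + 391291)/(1249070 - 1327274) = (-1890844 + 984662)/(1890050 + 1087675) - 4451406/((-78204/(-113348))) = -906182/2977725 - 4451406/((-78204*(-1/113348))) = -906182*1/2977725 - 4451406/19551/28337 = -906182/2977725 - 4451406*28337/19551 = -906182/2977725 - 42046497274/6517 = -125202912000809744/19405833825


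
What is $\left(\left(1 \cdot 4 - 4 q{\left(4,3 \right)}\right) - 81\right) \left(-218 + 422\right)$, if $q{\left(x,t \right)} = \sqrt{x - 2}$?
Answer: $-15708 - 816 \sqrt{2} \approx -16862.0$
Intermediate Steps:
$q{\left(x,t \right)} = \sqrt{-2 + x}$
$\left(\left(1 \cdot 4 - 4 q{\left(4,3 \right)}\right) - 81\right) \left(-218 + 422\right) = \left(\left(1 \cdot 4 - 4 \sqrt{-2 + 4}\right) - 81\right) \left(-218 + 422\right) = \left(\left(4 - 4 \sqrt{2}\right) - 81\right) 204 = \left(-77 - 4 \sqrt{2}\right) 204 = -15708 - 816 \sqrt{2}$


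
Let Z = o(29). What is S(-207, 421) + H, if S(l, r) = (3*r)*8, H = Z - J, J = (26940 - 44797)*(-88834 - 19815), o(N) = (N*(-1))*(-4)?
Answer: -1940134973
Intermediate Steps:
o(N) = 4*N (o(N) = -N*(-4) = 4*N)
Z = 116 (Z = 4*29 = 116)
J = 1940145193 (J = -17857*(-108649) = 1940145193)
H = -1940145077 (H = 116 - 1*1940145193 = 116 - 1940145193 = -1940145077)
S(l, r) = 24*r
S(-207, 421) + H = 24*421 - 1940145077 = 10104 - 1940145077 = -1940134973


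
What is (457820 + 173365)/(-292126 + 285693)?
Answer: -631185/6433 ≈ -98.117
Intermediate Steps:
(457820 + 173365)/(-292126 + 285693) = 631185/(-6433) = 631185*(-1/6433) = -631185/6433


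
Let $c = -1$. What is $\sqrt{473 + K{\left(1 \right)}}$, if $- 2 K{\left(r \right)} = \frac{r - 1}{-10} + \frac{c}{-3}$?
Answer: $\frac{\sqrt{17022}}{6} \approx 21.745$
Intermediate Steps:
$K{\left(r \right)} = - \frac{13}{60} + \frac{r}{20}$ ($K{\left(r \right)} = - \frac{\frac{r - 1}{-10} - \frac{1}{-3}}{2} = - \frac{\left(-1 + r\right) \left(- \frac{1}{10}\right) - - \frac{1}{3}}{2} = - \frac{\left(\frac{1}{10} - \frac{r}{10}\right) + \frac{1}{3}}{2} = - \frac{\frac{13}{30} - \frac{r}{10}}{2} = - \frac{13}{60} + \frac{r}{20}$)
$\sqrt{473 + K{\left(1 \right)}} = \sqrt{473 + \left(- \frac{13}{60} + \frac{1}{20} \cdot 1\right)} = \sqrt{473 + \left(- \frac{13}{60} + \frac{1}{20}\right)} = \sqrt{473 - \frac{1}{6}} = \sqrt{\frac{2837}{6}} = \frac{\sqrt{17022}}{6}$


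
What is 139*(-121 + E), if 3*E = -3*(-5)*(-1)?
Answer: -17514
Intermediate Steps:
E = -5 (E = (-3*(-5)*(-1))/3 = (15*(-1))/3 = (1/3)*(-15) = -5)
139*(-121 + E) = 139*(-121 - 5) = 139*(-126) = -17514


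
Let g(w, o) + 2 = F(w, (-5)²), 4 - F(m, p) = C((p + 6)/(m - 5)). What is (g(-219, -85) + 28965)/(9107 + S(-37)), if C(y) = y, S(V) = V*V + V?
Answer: 6488639/2338336 ≈ 2.7749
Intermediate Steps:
S(V) = V + V² (S(V) = V² + V = V + V²)
F(m, p) = 4 - (6 + p)/(-5 + m) (F(m, p) = 4 - (p + 6)/(m - 5) = 4 - (6 + p)/(-5 + m))
g(w, o) = -2 + (-51 + 4*w)/(-5 + w) (g(w, o) = -2 + (-26 - 1*(-5)² + 4*w)/(-5 + w) = -2 + (-26 - 1*25 + 4*w)/(-5 + w) = -2 + (-26 - 25 + 4*w)/(-5 + w) = -2 + (-51 + 4*w)/(-5 + w))
(g(-219, -85) + 28965)/(9107 + S(-37)) = ((-41 + 2*(-219))/(-5 - 219) + 28965)/(9107 - 37*(1 - 37)) = ((-41 - 438)/(-224) + 28965)/(9107 - 37*(-36)) = (-1/224*(-479) + 28965)/(9107 + 1332) = (479/224 + 28965)/10439 = (6488639/224)*(1/10439) = 6488639/2338336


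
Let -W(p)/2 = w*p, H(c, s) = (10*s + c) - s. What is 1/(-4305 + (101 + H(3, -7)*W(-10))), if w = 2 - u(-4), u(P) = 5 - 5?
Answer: -1/6604 ≈ -0.00015142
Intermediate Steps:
u(P) = 0
w = 2 (w = 2 - 1*0 = 2 + 0 = 2)
H(c, s) = c + 9*s (H(c, s) = (c + 10*s) - s = c + 9*s)
W(p) = -4*p
1/(-4305 + (101 + H(3, -7)*W(-10))) = 1/(-4305 + (101 + (3 + 9*(-7))*(-4*(-10)))) = 1/(-4305 + (101 + (3 - 63)*40)) = 1/(-4305 + (101 - 60*40)) = 1/(-4305 + (101 - 2400)) = 1/(-4305 - 2299) = 1/(-6604) = -1/6604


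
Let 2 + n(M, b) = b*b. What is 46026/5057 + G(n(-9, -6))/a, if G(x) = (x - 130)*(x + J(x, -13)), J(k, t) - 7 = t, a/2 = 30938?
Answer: 708577890/78226733 ≈ 9.0580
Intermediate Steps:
a = 61876 (a = 2*30938 = 61876)
J(k, t) = 7 + t
n(M, b) = -2 + b² (n(M, b) = -2 + b*b = -2 + b²)
G(x) = (-130 + x)*(-6 + x) (G(x) = (x - 130)*(x + (7 - 13)) = (-130 + x)*(x - 6) = (-130 + x)*(-6 + x))
46026/5057 + G(n(-9, -6))/a = 46026/5057 + (780 + (-2 + (-6)²)² - 136*(-2 + (-6)²))/61876 = 46026*(1/5057) + (780 + (-2 + 36)² - 136*(-2 + 36))*(1/61876) = 46026/5057 + (780 + 34² - 136*34)*(1/61876) = 46026/5057 + (780 + 1156 - 4624)*(1/61876) = 46026/5057 - 2688*1/61876 = 46026/5057 - 672/15469 = 708577890/78226733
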